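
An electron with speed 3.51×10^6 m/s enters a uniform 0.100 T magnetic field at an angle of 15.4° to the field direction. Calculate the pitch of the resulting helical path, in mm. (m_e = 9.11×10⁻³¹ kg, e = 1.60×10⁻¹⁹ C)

pitch ≈ 1.21 mm

The velocity component along B is v∥ = v cos15.4° = 3.38×10^6 m/s.
The cyclotron period T = 2πm/(qB) = 3.58×10^-10 s is set by m, q, B alone.
Pitch = v∥·T = (3.38×10^6)(3.58×10^-10) = 1.21×10^-3 m.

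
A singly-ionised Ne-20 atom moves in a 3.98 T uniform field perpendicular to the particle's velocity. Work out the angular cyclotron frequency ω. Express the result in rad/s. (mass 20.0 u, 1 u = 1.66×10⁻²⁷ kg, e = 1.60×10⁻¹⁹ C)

ω ≈ 1.92×10^7 rad/s

ω = qB/m = (1×1.60×10^-19)(3.98) / (3.32×10^-26) = 1.92×10^7 rad/s.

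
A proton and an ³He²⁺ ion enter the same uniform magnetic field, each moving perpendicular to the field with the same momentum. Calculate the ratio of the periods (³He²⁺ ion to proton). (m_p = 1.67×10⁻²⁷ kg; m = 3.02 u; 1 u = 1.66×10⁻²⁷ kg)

ratio ≈ 1.50

T = 2πm/(qB) is independent of speed, so T₂/T₁ = (m₂/q₂)/(m₁/q₁).
T_{³He²⁺ ion}/T_{proton} = (5.01×10^-27/2e) / (1.67×10^-27/1e) = 1.50.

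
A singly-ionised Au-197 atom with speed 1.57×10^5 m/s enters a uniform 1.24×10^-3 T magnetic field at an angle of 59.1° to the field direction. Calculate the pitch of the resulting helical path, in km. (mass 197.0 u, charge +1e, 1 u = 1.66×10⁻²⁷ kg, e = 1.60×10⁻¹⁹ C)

The velocity component along B is v∥ = v cos59.1° = 8.06×10^4 m/s.
The cyclotron period T = 2πm/(qB) = 0.0104 s is set by m, q, B alone.
Pitch = v∥·T = (8.06×10^4)(0.0104) = 835 m.

pitch ≈ 0.835 km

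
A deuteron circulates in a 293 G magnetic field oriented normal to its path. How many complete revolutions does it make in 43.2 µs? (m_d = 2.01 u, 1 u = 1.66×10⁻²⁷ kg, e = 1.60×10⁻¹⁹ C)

N = 9

T = 2πm/(qB) = 2π(3.3366×10^-27) / [(1×1.60×10^-19)(0.0293)] = 4.4719×10^-6 s.
N = t/T = 4.32×10^-5 / 4.4719×10^-6 ≈ 9.66, so 9 complete revolutions.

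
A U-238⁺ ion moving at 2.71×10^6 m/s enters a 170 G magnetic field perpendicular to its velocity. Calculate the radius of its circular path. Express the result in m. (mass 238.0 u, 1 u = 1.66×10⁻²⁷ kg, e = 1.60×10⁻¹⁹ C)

r ≈ 394 m

The magnetic force provides the centripetal force: qvB = mv²/r, so r = mv/(qB).
r = (3.95×10^-25 kg)(2.71×10^6 m/s) / [(1×1.60×10^-19 C)(0.0170 T)] = 394 m.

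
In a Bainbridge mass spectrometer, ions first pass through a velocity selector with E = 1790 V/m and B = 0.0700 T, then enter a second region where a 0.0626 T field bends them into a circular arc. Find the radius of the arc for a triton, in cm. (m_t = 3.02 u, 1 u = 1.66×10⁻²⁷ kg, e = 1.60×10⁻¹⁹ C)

The selector passes v = E/B = 1790/0.0700 = 2.56×10^4 m/s.
In the deflection region, r = mv/(qB₂) = (5.01×10^-27)(2.56×10^4) / [(1×1.60×10^-19)(0.0626)] = 0.0128 m.

r ≈ 1.28 cm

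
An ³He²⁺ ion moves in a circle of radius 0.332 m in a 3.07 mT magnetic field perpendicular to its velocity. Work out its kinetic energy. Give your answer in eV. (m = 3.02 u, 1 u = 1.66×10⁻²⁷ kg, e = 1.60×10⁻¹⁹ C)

v = qBr/m = (2×1.60×10^-19)(3.07×10^-3)(0.332) / (5.01×10^-27) = 6.51×10^4 m/s.
K = ½mv² = 0.5·(5.01×10^-27)·(6.51×10^4)² = 1.06×10^-17 J = 66.3 eV.

K ≈ 66.3 eV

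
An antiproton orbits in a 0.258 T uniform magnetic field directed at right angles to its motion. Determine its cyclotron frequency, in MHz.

f ≈ 3.93 MHz

f = qB/(2πm) = (1×1.60×10^-19)(0.258) / [2π(1.67×10^-27)] = 3.93×10^6 Hz.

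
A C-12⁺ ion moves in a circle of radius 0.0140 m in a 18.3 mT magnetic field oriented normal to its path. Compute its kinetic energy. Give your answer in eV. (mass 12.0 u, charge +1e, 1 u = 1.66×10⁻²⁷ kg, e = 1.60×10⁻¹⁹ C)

K ≈ 0.264 eV

v = qBr/m = (1×1.60×10^-19)(0.0183)(0.0140) / (1.99×10^-26) = 2060 m/s.
K = ½mv² = 0.5·(1.99×10^-26)·(2060)² = 4.22×10^-20 J = 0.264 eV.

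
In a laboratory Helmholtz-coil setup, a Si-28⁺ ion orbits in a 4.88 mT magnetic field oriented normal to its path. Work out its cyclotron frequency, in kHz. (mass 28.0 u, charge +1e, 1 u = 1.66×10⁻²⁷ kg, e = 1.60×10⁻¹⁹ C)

f = qB/(2πm) = (1×1.60×10^-19)(4.88×10^-3) / [2π(4.65×10^-26)] = 2670 Hz.

f ≈ 2.67 kHz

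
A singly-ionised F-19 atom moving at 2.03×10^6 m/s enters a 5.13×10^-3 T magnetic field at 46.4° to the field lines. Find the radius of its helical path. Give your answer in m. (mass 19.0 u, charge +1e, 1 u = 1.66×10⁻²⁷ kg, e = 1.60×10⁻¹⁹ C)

r ≈ 56.5 m

Only the perpendicular component v⊥ = v sin46.4° = 1.47×10^6 m/s is bent by the field.
r = m v⊥ /(qB) = (3.15×10^-26)(1.47×10^6) / [(1×1.60×10^-19)(5.13×10^-3)] = 56.5 m.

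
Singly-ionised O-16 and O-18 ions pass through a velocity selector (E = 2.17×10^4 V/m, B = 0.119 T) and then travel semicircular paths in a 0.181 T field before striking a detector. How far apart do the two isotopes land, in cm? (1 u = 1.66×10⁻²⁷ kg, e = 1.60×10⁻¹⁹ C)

Both emerge at v = E/B₁ = 1.82×10^5 m/s.
r = mv/(qB₂), so r₁ = 0.1672 m and r₂ = 0.1881 m, giving Δr = 0.0209 m.
After a semicircle each ion lands a diameter 2r from the entry slit, so the separation is 2Δr = 0.0418 m.

Δd ≈ 4.18 cm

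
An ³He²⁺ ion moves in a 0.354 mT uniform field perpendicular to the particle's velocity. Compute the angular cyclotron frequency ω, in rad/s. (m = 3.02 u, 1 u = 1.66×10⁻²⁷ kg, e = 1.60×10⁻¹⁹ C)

ω = qB/m = (2×1.60×10^-19)(3.54×10^-4) / (5.01×10^-27) = 2.26×10^4 rad/s.

ω ≈ 2.26×10^4 rad/s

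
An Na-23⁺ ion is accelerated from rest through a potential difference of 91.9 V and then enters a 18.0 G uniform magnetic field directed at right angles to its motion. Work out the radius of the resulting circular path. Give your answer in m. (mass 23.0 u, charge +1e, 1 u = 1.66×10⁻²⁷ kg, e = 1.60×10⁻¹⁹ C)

r ≈ 3.68 m

The kinetic energy gained is K = qV = (1×1.60×10^-19)(91.9) = 1.47×10^-17 J.
v = √(2K/m) = 2.78×10^4 m/s.
r = mv/(qB) = (3.82×10^-26)(2.78×10^4) / [(1×1.60×10^-19)(1.80×10^-3)] = 3.68 m.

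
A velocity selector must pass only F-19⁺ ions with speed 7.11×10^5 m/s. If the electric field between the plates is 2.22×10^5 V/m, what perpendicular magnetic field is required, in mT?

B ≈ 312 mT

qE = qvB ⇒ B = E/v = (2.22×10^5) / (7.11×10^5) = 0.312 T.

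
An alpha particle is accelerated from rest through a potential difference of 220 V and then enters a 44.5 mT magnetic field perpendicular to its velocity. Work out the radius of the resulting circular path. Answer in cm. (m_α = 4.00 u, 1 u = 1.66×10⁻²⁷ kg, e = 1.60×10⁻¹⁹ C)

The kinetic energy gained is K = qV = (2×1.60×10^-19)(220) = 7.04×10^-17 J.
v = √(2K/m) = 1.46×10^5 m/s.
r = mv/(qB) = (6.64×10^-27)(1.46×10^5) / [(2×1.60×10^-19)(0.0445)] = 0.0679 m.

r ≈ 6.79 cm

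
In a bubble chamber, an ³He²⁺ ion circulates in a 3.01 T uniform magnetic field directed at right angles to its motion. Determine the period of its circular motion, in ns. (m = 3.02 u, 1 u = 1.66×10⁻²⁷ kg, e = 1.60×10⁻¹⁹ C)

The cyclotron period is independent of speed: T = 2πm/(qB).
T = 2π(5.01×10^-27) / [(2×1.60×10^-19)(3.01)] = 3.27×10^-8 s.

T ≈ 32.7 ns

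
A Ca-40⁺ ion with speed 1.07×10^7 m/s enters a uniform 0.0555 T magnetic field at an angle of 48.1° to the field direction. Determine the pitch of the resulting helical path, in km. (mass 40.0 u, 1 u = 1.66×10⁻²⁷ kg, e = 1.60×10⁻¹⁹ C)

The velocity component along B is v∥ = v cos48.1° = 7.15×10^6 m/s.
The cyclotron period T = 2πm/(qB) = 4.70×10^-5 s is set by m, q, B alone.
Pitch = v∥·T = (7.15×10^6)(4.70×10^-5) = 336 m.

pitch ≈ 0.336 km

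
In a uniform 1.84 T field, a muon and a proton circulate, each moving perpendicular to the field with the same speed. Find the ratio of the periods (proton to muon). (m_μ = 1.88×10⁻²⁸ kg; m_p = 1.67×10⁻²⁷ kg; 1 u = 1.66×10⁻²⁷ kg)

ratio ≈ 8.88

T = 2πm/(qB) is independent of speed, so T₂/T₁ = (m₂/q₂)/(m₁/q₁).
T_{proton}/T_{muon} = (1.67×10^-27/1e) / (1.88×10^-28/1e) = 8.88.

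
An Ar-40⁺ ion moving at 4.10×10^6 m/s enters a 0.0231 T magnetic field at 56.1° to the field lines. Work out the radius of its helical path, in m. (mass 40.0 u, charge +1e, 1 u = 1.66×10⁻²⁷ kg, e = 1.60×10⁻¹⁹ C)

r ≈ 61.1 m

Only the perpendicular component v⊥ = v sin56.1° = 3.40×10^6 m/s is bent by the field.
r = m v⊥ /(qB) = (6.64×10^-26)(3.40×10^6) / [(1×1.60×10^-19)(0.0231)] = 61.1 m.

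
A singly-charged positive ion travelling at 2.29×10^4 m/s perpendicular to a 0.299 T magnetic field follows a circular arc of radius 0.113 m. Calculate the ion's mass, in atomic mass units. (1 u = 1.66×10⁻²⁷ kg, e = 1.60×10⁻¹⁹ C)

m ≈ 142 u

qvB = mv²/r ⇒ m = qBr/v.
m = (1×1.60×10^-19)(0.299)(0.113) / (2.29×10^4) = 2.36×10^-25 kg = 142 u.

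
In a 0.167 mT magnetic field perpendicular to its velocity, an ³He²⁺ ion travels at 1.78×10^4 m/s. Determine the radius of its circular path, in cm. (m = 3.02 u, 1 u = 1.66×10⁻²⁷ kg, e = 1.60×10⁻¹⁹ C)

The magnetic force provides the centripetal force: qvB = mv²/r, so r = mv/(qB).
r = (5.01×10^-27 kg)(1.78×10^4 m/s) / [(2×1.60×10^-19 C)(1.67×10^-4 T)] = 1.67 m.

r ≈ 167 cm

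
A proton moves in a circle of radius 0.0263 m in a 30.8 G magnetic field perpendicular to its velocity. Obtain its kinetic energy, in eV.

v = qBr/m = (1×1.60×10^-19)(3.08×10^-3)(0.0263) / (1.67×10^-27) = 7760 m/s.
K = ½mv² = 0.5·(1.67×10^-27)·(7760)² = 5.03×10^-20 J = 0.314 eV.

K ≈ 0.314 eV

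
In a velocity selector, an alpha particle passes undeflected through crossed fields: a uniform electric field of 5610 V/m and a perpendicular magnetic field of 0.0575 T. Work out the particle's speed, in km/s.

v ≈ 97.6 km/s

For zero net force, qE = qvB, so v = E/B.
v = (5610) / (0.0575) = 9.76×10^4 m/s.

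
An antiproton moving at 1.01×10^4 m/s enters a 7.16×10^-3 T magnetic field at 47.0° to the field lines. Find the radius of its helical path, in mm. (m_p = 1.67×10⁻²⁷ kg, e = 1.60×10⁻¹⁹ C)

Only the perpendicular component v⊥ = v sin47.0° = 7390 m/s is bent by the field.
r = m v⊥ /(qB) = (1.67×10^-27)(7390) / [(1×1.60×10^-19)(7.16×10^-3)] = 0.0108 m.

r ≈ 10.8 mm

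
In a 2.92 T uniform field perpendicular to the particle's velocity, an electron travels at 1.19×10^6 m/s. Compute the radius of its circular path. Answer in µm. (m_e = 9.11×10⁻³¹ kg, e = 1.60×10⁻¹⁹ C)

r ≈ 2.32 µm

The magnetic force provides the centripetal force: qvB = mv²/r, so r = mv/(qB).
r = (9.11×10^-31 kg)(1.19×10^6 m/s) / [(1×1.60×10^-19 C)(2.92 T)] = 2.32×10^-6 m.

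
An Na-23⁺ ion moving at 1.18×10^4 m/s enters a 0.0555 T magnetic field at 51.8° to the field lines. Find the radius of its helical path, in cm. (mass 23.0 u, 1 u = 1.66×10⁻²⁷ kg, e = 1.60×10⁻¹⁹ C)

r ≈ 3.99 cm

Only the perpendicular component v⊥ = v sin51.8° = 9270 m/s is bent by the field.
r = m v⊥ /(qB) = (3.82×10^-26)(9270) / [(1×1.60×10^-19)(0.0555)] = 0.0399 m.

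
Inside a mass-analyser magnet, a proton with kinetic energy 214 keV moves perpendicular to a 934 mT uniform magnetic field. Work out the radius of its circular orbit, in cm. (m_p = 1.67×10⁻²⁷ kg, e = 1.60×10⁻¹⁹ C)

r ≈ 7.16 cm

Convert the energy: K = 214 keV = 3.42×10^-14 J.
v = √(2K/m) = √(2·3.42×10^-14/1.67×10^-27) = 6.40×10^6 m/s.
r = mv/(qB) = (1.67×10^-27)(6.40×10^6) / [(1×1.60×10^-19)(0.934)] = 0.0716 m.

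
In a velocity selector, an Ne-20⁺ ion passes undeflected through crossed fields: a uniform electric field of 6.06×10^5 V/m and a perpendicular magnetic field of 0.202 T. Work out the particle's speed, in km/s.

v ≈ 3000 km/s

For zero net force, qE = qvB, so v = E/B.
v = (6.06×10^5) / (0.202) = 3.00×10^6 m/s.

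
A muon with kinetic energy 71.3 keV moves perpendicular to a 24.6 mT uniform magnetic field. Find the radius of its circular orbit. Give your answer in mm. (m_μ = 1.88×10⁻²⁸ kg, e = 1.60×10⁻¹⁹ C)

Convert the energy: K = 71.3 keV = 1.14×10^-14 J.
v = √(2K/m) = √(2·1.14×10^-14/1.88×10^-28) = 1.10×10^7 m/s.
r = mv/(qB) = (1.88×10^-28)(1.10×10^7) / [(1×1.60×10^-19)(0.0246)] = 0.526 m.

r ≈ 526 mm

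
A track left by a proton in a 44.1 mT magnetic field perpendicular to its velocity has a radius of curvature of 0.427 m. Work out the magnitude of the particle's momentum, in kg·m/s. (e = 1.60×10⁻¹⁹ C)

Since qvB = mv²/r, the momentum p = mv = qBr.
p = (1×1.60×10^-19)(0.0441)(0.427) = 3.01×10^-21 kg·m/s.

p ≈ 3.01×10^-21 kg·m/s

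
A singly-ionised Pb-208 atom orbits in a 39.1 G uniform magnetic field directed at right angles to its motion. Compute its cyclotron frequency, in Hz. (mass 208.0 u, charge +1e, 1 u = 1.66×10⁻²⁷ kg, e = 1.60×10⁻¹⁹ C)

f ≈ 288 Hz

f = qB/(2πm) = (1×1.60×10^-19)(3.91×10^-3) / [2π(3.45×10^-25)] = 288 Hz.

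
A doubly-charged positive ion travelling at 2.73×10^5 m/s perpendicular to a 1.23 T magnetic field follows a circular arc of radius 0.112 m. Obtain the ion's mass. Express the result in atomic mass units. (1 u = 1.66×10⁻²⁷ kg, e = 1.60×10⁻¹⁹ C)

qvB = mv²/r ⇒ m = qBr/v.
m = (2×1.60×10^-19)(1.23)(0.112) / (2.73×10^5) = 1.61×10^-25 kg = 97.3 u.

m ≈ 97.3 u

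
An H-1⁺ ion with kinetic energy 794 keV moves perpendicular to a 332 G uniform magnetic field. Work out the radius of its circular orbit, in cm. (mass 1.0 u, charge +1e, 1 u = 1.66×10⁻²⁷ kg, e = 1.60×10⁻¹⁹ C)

r ≈ 387 cm

Convert the energy: K = 794 keV = 1.27×10^-13 J.
v = √(2K/m) = √(2·1.27×10^-13/1.66×10^-27) = 1.24×10^7 m/s.
r = mv/(qB) = (1.66×10^-27)(1.24×10^7) / [(1×1.60×10^-19)(0.0332)] = 3.87 m.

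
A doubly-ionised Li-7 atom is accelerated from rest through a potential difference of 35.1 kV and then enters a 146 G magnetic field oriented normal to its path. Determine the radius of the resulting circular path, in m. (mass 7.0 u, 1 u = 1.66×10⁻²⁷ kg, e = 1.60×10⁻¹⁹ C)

The kinetic energy gained is K = qV = (2×1.60×10^-19)(3.51×10^4) = 1.12×10^-14 J.
v = √(2K/m) = 1.39×10^6 m/s.
r = mv/(qB) = (1.16×10^-26)(1.39×10^6) / [(2×1.60×10^-19)(0.0146)] = 3.46 m.

r ≈ 3.46 m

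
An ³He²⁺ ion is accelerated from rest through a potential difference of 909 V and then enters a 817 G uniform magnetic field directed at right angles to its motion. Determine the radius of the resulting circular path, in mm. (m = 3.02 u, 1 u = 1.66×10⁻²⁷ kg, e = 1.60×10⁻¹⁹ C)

The kinetic energy gained is K = qV = (2×1.60×10^-19)(909) = 2.91×10^-16 J.
v = √(2K/m) = 3.41×10^5 m/s.
r = mv/(qB) = (5.01×10^-27)(3.41×10^5) / [(2×1.60×10^-19)(0.0817)] = 0.0653 m.

r ≈ 65.3 mm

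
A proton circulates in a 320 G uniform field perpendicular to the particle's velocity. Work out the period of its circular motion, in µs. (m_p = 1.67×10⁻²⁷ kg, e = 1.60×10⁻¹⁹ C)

T ≈ 2.05 µs

The cyclotron period is independent of speed: T = 2πm/(qB).
T = 2π(1.67×10^-27) / [(1×1.60×10^-19)(0.0320)] = 2.05×10^-6 s.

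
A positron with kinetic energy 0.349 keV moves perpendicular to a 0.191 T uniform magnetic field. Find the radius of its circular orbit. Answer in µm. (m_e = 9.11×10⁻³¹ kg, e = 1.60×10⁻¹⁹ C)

Convert the energy: K = 0.349 keV = 5.58×10^-17 J.
v = √(2K/m) = √(2·5.58×10^-17/9.11×10^-31) = 1.11×10^7 m/s.
r = mv/(qB) = (9.11×10^-31)(1.11×10^7) / [(1×1.60×10^-19)(0.191)] = 3.30×10^-4 m.

r ≈ 330 µm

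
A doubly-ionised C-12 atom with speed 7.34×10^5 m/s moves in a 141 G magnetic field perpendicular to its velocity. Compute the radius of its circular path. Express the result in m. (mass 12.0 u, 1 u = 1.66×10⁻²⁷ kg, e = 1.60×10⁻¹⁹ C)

r ≈ 3.24 m

The magnetic force provides the centripetal force: qvB = mv²/r, so r = mv/(qB).
r = (1.99×10^-26 kg)(7.34×10^5 m/s) / [(2×1.60×10^-19 C)(0.0141 T)] = 3.24 m.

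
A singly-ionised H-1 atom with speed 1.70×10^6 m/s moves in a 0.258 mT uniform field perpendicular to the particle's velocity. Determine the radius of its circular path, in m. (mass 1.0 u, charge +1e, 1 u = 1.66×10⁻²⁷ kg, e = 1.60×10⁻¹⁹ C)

r ≈ 68.4 m

The magnetic force provides the centripetal force: qvB = mv²/r, so r = mv/(qB).
r = (1.66×10^-27 kg)(1.70×10^6 m/s) / [(1×1.60×10^-19 C)(2.58×10^-4 T)] = 68.4 m.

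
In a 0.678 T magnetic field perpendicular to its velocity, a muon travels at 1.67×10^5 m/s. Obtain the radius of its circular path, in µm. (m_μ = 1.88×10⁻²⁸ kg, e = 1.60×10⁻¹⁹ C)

The magnetic force provides the centripetal force: qvB = mv²/r, so r = mv/(qB).
r = (1.88×10^-28 kg)(1.67×10^5 m/s) / [(1×1.60×10^-19 C)(0.678 T)] = 2.89×10^-4 m.

r ≈ 289 µm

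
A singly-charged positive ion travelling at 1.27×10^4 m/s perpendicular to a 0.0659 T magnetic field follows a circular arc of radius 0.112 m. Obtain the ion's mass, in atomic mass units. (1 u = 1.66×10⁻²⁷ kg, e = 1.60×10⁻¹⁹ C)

qvB = mv²/r ⇒ m = qBr/v.
m = (1×1.60×10^-19)(0.0659)(0.112) / (1.27×10^4) = 9.30×10^-26 kg = 56.0 u.

m ≈ 56.0 u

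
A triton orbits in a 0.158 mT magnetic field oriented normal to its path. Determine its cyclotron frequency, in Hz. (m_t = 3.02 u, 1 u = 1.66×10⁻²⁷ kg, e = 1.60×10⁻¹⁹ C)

f ≈ 803 Hz

f = qB/(2πm) = (1×1.60×10^-19)(1.58×10^-4) / [2π(5.01×10^-27)] = 803 Hz.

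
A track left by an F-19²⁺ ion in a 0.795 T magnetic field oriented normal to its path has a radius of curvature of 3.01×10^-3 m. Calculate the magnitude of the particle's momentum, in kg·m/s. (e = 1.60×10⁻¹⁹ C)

p ≈ 7.66×10^-22 kg·m/s

Since qvB = mv²/r, the momentum p = mv = qBr.
p = (2×1.60×10^-19)(0.795)(3.01×10^-3) = 7.66×10^-22 kg·m/s.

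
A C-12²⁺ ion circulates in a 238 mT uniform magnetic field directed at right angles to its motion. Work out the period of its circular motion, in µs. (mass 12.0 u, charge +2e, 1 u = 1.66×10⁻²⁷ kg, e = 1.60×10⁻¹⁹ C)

T ≈ 1.64 µs

The cyclotron period is independent of speed: T = 2πm/(qB).
T = 2π(1.99×10^-26) / [(2×1.60×10^-19)(0.238)] = 1.64×10^-6 s.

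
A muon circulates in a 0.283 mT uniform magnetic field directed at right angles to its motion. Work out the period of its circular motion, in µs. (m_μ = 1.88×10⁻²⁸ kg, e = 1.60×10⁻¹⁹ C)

The cyclotron period is independent of speed: T = 2πm/(qB).
T = 2π(1.88×10^-28) / [(1×1.60×10^-19)(2.83×10^-4)] = 2.61×10^-5 s.

T ≈ 26.1 µs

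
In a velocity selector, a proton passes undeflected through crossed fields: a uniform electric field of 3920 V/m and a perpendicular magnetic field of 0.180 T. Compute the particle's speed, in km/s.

v ≈ 21.8 km/s

For zero net force, qE = qvB, so v = E/B.
v = (3920) / (0.180) = 2.18×10^4 m/s.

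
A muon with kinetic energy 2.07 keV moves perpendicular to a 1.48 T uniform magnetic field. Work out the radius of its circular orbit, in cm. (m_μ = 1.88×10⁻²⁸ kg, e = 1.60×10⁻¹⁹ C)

Convert the energy: K = 2.07 keV = 3.31×10^-16 J.
v = √(2K/m) = √(2·3.31×10^-16/1.88×10^-28) = 1.88×10^6 m/s.
r = mv/(qB) = (1.88×10^-28)(1.88×10^6) / [(1×1.60×10^-19)(1.48)] = 1.49×10^-3 m.

r ≈ 0.149 cm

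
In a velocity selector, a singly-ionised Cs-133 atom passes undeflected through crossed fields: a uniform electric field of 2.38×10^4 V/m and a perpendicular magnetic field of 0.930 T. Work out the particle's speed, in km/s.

v ≈ 25.6 km/s

For zero net force, qE = qvB, so v = E/B.
v = (2.38×10^4) / (0.930) = 2.56×10^4 m/s.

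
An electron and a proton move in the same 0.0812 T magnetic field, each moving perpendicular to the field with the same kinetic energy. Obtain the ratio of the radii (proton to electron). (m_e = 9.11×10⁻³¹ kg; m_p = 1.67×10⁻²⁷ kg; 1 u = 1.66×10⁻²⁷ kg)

r = √(2mK)/(qB) ⇒ at equal K, r ∝ √m/q.
r_{proton}/r_{electron} = 42.8.

ratio ≈ 42.8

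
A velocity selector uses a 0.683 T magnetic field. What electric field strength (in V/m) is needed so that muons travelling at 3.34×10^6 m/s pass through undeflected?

qE = qvB ⇒ E = vB = (3.34×10^6)(0.683) = 2.28×10^6 V/m.

E ≈ 2.28×10^6 V/m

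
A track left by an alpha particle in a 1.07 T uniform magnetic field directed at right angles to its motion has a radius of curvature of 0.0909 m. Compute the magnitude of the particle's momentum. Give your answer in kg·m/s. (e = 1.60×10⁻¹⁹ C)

Since qvB = mv²/r, the momentum p = mv = qBr.
p = (2×1.60×10^-19)(1.07)(0.0909) = 3.11×10^-20 kg·m/s.

p ≈ 3.11×10^-20 kg·m/s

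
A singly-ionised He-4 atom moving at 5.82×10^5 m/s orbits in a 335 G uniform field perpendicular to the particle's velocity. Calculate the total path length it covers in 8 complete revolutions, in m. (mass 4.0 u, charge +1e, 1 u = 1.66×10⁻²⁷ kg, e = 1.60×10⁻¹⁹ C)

r = mv/(qB) = 0.721 m, so one revolution covers 2πr = 4.53 m.
In 8 revolutions: L = 8·2πr = 36.2 m.

L ≈ 36.2 m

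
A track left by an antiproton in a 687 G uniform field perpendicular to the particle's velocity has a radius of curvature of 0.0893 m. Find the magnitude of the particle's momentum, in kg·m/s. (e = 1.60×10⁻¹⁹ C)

p ≈ 9.82×10^-22 kg·m/s

Since qvB = mv²/r, the momentum p = mv = qBr.
p = (1×1.60×10^-19)(0.0687)(0.0893) = 9.82×10^-22 kg·m/s.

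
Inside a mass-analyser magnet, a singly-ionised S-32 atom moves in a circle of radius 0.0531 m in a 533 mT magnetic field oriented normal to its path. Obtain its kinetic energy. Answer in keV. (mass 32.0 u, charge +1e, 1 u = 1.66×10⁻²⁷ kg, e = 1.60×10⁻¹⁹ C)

K ≈ 1.21 keV

v = qBr/m = (1×1.60×10^-19)(0.533)(0.0531) / (5.31×10^-26) = 8.52×10^4 m/s.
K = ½mv² = 0.5·(5.31×10^-26)·(8.52×10^4)² = 1.93×10^-16 J = 1.21 keV.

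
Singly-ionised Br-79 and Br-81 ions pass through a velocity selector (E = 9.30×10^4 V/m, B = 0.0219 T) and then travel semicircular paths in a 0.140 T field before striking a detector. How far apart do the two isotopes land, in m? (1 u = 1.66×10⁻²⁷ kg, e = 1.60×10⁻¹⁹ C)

Both emerge at v = E/B₁ = 4.25×10^6 m/s.
r = mv/(qB₂), so r₁ = 24.861 m and r₂ = 25.491 m, giving Δr = 0.629 m.
After a semicircle each ion lands a diameter 2r from the entry slit, so the separation is 2Δr = 1.26 m.

Δd ≈ 1.26 m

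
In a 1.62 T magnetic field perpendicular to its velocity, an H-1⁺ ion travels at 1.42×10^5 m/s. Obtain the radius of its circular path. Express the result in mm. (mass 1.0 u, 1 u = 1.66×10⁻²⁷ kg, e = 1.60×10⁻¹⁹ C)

The magnetic force provides the centripetal force: qvB = mv²/r, so r = mv/(qB).
r = (1.66×10^-27 kg)(1.42×10^5 m/s) / [(1×1.60×10^-19 C)(1.62 T)] = 9.09×10^-4 m.

r ≈ 0.909 mm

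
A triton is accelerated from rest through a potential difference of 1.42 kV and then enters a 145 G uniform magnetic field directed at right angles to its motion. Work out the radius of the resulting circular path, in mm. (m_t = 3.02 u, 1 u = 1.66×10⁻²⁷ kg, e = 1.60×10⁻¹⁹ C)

r ≈ 651 mm

The kinetic energy gained is K = qV = (1×1.60×10^-19)(1420) = 2.27×10^-16 J.
v = √(2K/m) = 3.01×10^5 m/s.
r = mv/(qB) = (5.01×10^-27)(3.01×10^5) / [(1×1.60×10^-19)(0.0145)] = 0.651 m.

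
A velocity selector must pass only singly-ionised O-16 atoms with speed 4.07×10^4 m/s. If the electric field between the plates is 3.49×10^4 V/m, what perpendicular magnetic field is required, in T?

qE = qvB ⇒ B = E/v = (3.49×10^4) / (4.07×10^4) = 0.857 T.

B ≈ 0.857 T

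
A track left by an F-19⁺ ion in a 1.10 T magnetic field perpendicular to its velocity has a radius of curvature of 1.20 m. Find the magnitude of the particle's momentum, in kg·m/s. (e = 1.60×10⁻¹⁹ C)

p ≈ 2.11×10^-19 kg·m/s

Since qvB = mv²/r, the momentum p = mv = qBr.
p = (1×1.60×10^-19)(1.10)(1.20) = 2.11×10^-19 kg·m/s.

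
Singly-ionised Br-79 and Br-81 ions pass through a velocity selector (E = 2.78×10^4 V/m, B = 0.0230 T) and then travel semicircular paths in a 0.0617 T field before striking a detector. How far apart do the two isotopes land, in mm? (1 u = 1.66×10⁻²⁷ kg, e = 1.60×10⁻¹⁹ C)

Δd ≈ 813 mm

Both emerge at v = E/B₁ = 1.21×10^6 m/s.
r = mv/(qB₂), so r₁ = 16.056 m and r₂ = 16.463 m, giving Δr = 0.406 m.
After a semicircle each ion lands a diameter 2r from the entry slit, so the separation is 2Δr = 0.813 m.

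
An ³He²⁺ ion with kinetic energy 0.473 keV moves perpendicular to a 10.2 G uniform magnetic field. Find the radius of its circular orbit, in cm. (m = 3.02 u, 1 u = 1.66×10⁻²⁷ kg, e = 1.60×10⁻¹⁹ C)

r ≈ 267 cm

Convert the energy: K = 0.473 keV = 7.57×10^-17 J.
v = √(2K/m) = √(2·7.57×10^-17/5.01×10^-27) = 1.74×10^5 m/s.
r = mv/(qB) = (5.01×10^-27)(1.74×10^5) / [(2×1.60×10^-19)(1.02×10^-3)] = 2.67 m.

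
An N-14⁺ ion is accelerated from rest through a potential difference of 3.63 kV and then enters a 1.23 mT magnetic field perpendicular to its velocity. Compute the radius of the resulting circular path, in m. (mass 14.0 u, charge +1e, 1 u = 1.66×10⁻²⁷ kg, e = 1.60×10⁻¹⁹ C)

r ≈ 26.4 m

The kinetic energy gained is K = qV = (1×1.60×10^-19)(3630) = 5.81×10^-16 J.
v = √(2K/m) = 2.24×10^5 m/s.
r = mv/(qB) = (2.32×10^-26)(2.24×10^5) / [(1×1.60×10^-19)(1.23×10^-3)] = 26.4 m.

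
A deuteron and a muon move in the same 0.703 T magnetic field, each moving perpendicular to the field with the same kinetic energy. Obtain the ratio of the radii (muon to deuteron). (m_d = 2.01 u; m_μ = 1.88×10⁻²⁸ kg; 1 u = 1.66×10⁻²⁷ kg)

ratio ≈ 0.237

r = √(2mK)/(qB) ⇒ at equal K, r ∝ √m/q.
r_{muon}/r_{deuteron} = 0.237.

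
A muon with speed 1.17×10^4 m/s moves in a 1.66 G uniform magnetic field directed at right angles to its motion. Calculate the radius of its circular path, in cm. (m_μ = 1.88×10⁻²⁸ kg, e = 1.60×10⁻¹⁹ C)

r ≈ 8.28 cm

The magnetic force provides the centripetal force: qvB = mv²/r, so r = mv/(qB).
r = (1.88×10^-28 kg)(1.17×10^4 m/s) / [(1×1.60×10^-19 C)(1.66×10^-4 T)] = 0.0828 m.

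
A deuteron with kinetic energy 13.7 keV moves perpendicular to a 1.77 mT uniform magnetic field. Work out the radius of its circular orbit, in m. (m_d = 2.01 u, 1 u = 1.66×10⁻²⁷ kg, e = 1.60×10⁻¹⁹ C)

Convert the energy: K = 13.7 keV = 2.19×10^-15 J.
v = √(2K/m) = √(2·2.19×10^-15/3.34×10^-27) = 1.15×10^6 m/s.
r = mv/(qB) = (3.34×10^-27)(1.15×10^6) / [(1×1.60×10^-19)(1.77×10^-3)] = 13.5 m.

r ≈ 13.5 m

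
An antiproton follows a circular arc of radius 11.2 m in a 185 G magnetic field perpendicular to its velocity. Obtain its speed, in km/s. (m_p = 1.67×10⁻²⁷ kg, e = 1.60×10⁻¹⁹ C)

v ≈ 19900 km/s

From qvB = mv²/r, v = qBr/m.
v = (1×1.60×10^-19)(0.0185)(11.2) / (1.67×10^-27) = 1.99×10^7 m/s.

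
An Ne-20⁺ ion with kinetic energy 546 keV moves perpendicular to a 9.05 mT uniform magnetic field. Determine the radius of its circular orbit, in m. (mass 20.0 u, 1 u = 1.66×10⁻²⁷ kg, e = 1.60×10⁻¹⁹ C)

Convert the energy: K = 546 keV = 8.74×10^-14 J.
v = √(2K/m) = √(2·8.74×10^-14/3.32×10^-26) = 2.29×10^6 m/s.
r = mv/(qB) = (3.32×10^-26)(2.29×10^6) / [(1×1.60×10^-19)(9.05×10^-3)] = 52.6 m.

r ≈ 52.6 m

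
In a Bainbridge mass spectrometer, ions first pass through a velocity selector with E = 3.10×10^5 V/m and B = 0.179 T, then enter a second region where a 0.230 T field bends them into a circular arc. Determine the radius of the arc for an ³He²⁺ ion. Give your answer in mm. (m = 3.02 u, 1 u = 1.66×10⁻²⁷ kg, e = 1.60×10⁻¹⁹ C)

The selector passes v = E/B = 3.10×10^5/0.179 = 1.73×10^6 m/s.
In the deflection region, r = mv/(qB₂) = (5.01×10^-27)(1.73×10^6) / [(2×1.60×10^-19)(0.230)] = 0.118 m.

r ≈ 118 mm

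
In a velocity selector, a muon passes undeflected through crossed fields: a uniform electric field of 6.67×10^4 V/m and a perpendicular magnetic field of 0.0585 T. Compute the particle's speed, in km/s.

v ≈ 1140 km/s

For zero net force, qE = qvB, so v = E/B.
v = (6.67×10^4) / (0.0585) = 1.14×10^6 m/s.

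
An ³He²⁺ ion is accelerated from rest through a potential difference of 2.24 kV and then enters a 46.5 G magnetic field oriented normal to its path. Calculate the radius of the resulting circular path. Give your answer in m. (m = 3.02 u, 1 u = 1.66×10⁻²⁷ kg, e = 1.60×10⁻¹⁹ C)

The kinetic energy gained is K = qV = (2×1.60×10^-19)(2240) = 7.17×10^-16 J.
v = √(2K/m) = 5.35×10^5 m/s.
r = mv/(qB) = (5.01×10^-27)(5.35×10^5) / [(2×1.60×10^-19)(4.65×10^-3)] = 1.80 m.

r ≈ 1.80 m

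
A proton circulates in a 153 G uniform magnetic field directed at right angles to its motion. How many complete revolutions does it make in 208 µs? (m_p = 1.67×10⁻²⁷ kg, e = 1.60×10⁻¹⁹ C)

N = 48

T = 2πm/(qB) = 2π(1.67×10^-27) / [(1×1.60×10^-19)(0.0153)] = 4.2863×10^-6 s.
N = t/T = 2.08×10^-4 / 4.2863×10^-6 ≈ 48.53, so 48 complete revolutions.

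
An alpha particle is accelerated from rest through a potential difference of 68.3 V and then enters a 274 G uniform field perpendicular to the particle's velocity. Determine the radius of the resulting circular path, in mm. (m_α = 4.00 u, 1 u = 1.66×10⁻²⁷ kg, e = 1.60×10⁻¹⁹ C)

The kinetic energy gained is K = qV = (2×1.60×10^-19)(68.3) = 2.19×10^-17 J.
v = √(2K/m) = 8.11×10^4 m/s.
r = mv/(qB) = (6.64×10^-27)(8.11×10^4) / [(2×1.60×10^-19)(0.0274)] = 0.0614 m.

r ≈ 61.4 mm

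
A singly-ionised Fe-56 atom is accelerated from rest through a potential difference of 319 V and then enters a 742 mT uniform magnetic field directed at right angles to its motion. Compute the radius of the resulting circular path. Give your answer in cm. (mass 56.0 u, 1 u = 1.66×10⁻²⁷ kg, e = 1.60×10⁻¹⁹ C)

The kinetic energy gained is K = qV = (1×1.60×10^-19)(319) = 5.10×10^-17 J.
v = √(2K/m) = 3.31×10^4 m/s.
r = mv/(qB) = (9.30×10^-26)(3.31×10^4) / [(1×1.60×10^-19)(0.742)] = 0.0259 m.

r ≈ 2.59 cm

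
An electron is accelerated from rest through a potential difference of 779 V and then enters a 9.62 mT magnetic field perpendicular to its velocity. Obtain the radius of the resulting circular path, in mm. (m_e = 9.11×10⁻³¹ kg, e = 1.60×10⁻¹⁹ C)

The kinetic energy gained is K = qV = (1×1.60×10^-19)(779) = 1.25×10^-16 J.
v = √(2K/m) = 1.65×10^7 m/s.
r = mv/(qB) = (9.11×10^-31)(1.65×10^7) / [(1×1.60×10^-19)(9.62×10^-3)] = 9.79×10^-3 m.

r ≈ 9.79 mm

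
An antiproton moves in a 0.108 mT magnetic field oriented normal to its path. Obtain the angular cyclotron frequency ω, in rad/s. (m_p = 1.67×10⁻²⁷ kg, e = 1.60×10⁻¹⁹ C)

ω ≈ 1.03×10^4 rad/s

ω = qB/m = (1×1.60×10^-19)(1.08×10^-4) / (1.67×10^-27) = 1.03×10^4 rad/s.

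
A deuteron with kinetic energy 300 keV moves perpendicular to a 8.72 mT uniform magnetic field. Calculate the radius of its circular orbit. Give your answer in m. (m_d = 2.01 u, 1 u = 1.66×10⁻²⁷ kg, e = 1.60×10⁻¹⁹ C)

r ≈ 12.8 m

Convert the energy: K = 300 keV = 4.80×10^-14 J.
v = √(2K/m) = √(2·4.80×10^-14/3.34×10^-27) = 5.36×10^6 m/s.
r = mv/(qB) = (3.34×10^-27)(5.36×10^6) / [(1×1.60×10^-19)(8.72×10^-3)] = 12.8 m.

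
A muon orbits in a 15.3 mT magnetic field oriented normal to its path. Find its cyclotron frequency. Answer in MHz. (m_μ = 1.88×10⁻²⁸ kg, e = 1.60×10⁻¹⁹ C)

f ≈ 2.07 MHz

f = qB/(2πm) = (1×1.60×10^-19)(0.0153) / [2π(1.88×10^-28)] = 2.07×10^6 Hz.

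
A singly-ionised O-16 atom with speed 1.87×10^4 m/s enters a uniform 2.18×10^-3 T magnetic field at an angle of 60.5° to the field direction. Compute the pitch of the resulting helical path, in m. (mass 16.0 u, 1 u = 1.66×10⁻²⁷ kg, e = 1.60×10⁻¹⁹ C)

The velocity component along B is v∥ = v cos60.5° = 9210 m/s.
The cyclotron period T = 2πm/(qB) = 4.78×10^-4 s is set by m, q, B alone.
Pitch = v∥·T = (9210)(4.78×10^-4) = 4.41 m.

pitch ≈ 4.41 m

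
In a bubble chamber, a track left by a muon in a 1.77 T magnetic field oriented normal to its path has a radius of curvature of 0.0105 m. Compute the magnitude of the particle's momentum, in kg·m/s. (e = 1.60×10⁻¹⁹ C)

Since qvB = mv²/r, the momentum p = mv = qBr.
p = (1×1.60×10^-19)(1.77)(0.0105) = 2.97×10^-21 kg·m/s.

p ≈ 2.97×10^-21 kg·m/s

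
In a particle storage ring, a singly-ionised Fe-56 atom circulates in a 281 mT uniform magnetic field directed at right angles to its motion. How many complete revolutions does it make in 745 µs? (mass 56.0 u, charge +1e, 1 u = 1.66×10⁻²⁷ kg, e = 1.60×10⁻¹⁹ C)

N = 57

T = 2πm/(qB) = 2π(9.296×10^-26) / [(1×1.60×10^-19)(0.281)] = 1.2991×10^-5 s.
N = t/T = 7.45×10^-4 / 1.2991×10^-5 ≈ 57.35, so 57 complete revolutions.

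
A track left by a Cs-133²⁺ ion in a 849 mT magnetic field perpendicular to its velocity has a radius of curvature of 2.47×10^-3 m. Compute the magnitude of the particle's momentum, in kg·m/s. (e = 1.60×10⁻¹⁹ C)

Since qvB = mv²/r, the momentum p = mv = qBr.
p = (2×1.60×10^-19)(0.849)(2.47×10^-3) = 6.71×10^-22 kg·m/s.

p ≈ 6.71×10^-22 kg·m/s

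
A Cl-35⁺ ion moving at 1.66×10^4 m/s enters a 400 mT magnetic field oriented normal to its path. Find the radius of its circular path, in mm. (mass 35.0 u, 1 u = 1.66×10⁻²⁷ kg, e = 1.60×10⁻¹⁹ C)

The magnetic force provides the centripetal force: qvB = mv²/r, so r = mv/(qB).
r = (5.81×10^-26 kg)(1.66×10^4 m/s) / [(1×1.60×10^-19 C)(0.400 T)] = 0.0151 m.

r ≈ 15.1 mm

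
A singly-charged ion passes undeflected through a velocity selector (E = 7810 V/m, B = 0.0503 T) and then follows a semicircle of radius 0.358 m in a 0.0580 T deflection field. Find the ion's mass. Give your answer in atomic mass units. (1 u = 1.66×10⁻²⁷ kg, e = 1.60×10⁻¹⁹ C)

m ≈ 12.9 u

v = E/B₁ = 1.55×10^5 m/s.
From r = mv/(qB₂), m = qB₂r/v = (1×1.60×10^-19)(0.0580)(0.358) / (1.55×10^5) = 2.14×10^-26 kg.
In atomic mass units: m = 2.14×10^-26 / 1.66×10^-27 = 12.9 u.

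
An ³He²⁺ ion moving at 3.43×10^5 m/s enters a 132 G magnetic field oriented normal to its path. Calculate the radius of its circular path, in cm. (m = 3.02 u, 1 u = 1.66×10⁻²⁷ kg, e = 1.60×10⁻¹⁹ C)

r ≈ 40.7 cm

The magnetic force provides the centripetal force: qvB = mv²/r, so r = mv/(qB).
r = (5.01×10^-27 kg)(3.43×10^5 m/s) / [(2×1.60×10^-19 C)(0.0132 T)] = 0.407 m.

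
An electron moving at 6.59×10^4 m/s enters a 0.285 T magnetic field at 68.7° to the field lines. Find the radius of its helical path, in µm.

r ≈ 1.23 µm

Only the perpendicular component v⊥ = v sin68.7° = 6.14×10^4 m/s is bent by the field.
r = m v⊥ /(qB) = (9.11×10^-31)(6.14×10^4) / [(1×1.60×10^-19)(0.285)] = 1.23×10^-6 m.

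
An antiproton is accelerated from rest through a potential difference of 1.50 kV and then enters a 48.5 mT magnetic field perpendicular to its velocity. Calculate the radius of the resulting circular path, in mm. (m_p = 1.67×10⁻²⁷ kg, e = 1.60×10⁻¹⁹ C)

The kinetic energy gained is K = qV = (1×1.60×10^-19)(1500) = 2.40×10^-16 J.
v = √(2K/m) = 5.36×10^5 m/s.
r = mv/(qB) = (1.67×10^-27)(5.36×10^5) / [(1×1.60×10^-19)(0.0485)] = 0.115 m.

r ≈ 115 mm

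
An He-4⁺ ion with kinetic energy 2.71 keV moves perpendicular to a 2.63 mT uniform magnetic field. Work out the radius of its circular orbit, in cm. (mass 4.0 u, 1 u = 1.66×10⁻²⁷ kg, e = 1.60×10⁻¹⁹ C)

Convert the energy: K = 2.71 keV = 4.34×10^-16 J.
v = √(2K/m) = √(2·4.34×10^-16/6.64×10^-27) = 3.61×10^5 m/s.
r = mv/(qB) = (6.64×10^-27)(3.61×10^5) / [(1×1.60×10^-19)(2.63×10^-3)] = 5.70 m.

r ≈ 570 cm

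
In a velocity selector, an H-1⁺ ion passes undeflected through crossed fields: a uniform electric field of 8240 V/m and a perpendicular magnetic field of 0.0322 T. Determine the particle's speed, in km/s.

For zero net force, qE = qvB, so v = E/B.
v = (8240) / (0.0322) = 2.56×10^5 m/s.

v ≈ 256 km/s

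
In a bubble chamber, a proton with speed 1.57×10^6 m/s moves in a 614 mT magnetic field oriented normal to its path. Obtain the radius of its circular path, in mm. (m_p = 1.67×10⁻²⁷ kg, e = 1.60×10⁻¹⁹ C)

The magnetic force provides the centripetal force: qvB = mv²/r, so r = mv/(qB).
r = (1.67×10^-27 kg)(1.57×10^6 m/s) / [(1×1.60×10^-19 C)(0.614 T)] = 0.0267 m.

r ≈ 26.7 mm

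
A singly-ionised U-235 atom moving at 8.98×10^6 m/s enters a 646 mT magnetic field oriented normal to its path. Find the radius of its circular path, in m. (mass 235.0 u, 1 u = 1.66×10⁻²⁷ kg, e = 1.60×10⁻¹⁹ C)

r ≈ 33.9 m

The magnetic force provides the centripetal force: qvB = mv²/r, so r = mv/(qB).
r = (3.90×10^-25 kg)(8.98×10^6 m/s) / [(1×1.60×10^-19 C)(0.646 T)] = 33.9 m.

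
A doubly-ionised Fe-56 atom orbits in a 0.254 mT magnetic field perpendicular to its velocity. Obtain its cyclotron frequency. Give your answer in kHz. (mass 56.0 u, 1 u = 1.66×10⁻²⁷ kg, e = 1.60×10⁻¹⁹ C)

f = qB/(2πm) = (2×1.60×10^-19)(2.54×10^-4) / [2π(9.30×10^-26)] = 139 Hz.

f ≈ 0.139 kHz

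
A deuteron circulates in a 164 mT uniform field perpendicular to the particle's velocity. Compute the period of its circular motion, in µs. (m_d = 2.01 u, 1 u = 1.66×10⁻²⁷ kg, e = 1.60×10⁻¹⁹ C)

The cyclotron period is independent of speed: T = 2πm/(qB).
T = 2π(3.34×10^-27) / [(1×1.60×10^-19)(0.164)] = 7.99×10^-7 s.

T ≈ 0.799 µs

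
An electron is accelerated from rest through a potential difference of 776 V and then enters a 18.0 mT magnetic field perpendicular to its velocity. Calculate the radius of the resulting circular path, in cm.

r ≈ 0.522 cm

The kinetic energy gained is K = qV = (1×1.60×10^-19)(776) = 1.24×10^-16 J.
v = √(2K/m) = 1.65×10^7 m/s.
r = mv/(qB) = (9.11×10^-31)(1.65×10^7) / [(1×1.60×10^-19)(0.0180)] = 5.22×10^-3 m.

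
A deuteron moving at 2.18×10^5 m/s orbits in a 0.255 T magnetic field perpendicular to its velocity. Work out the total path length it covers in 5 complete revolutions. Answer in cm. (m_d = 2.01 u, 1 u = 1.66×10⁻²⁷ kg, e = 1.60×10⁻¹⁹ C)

L ≈ 56.0 cm

r = mv/(qB) = 0.0178 m, so one revolution covers 2πr = 0.112 m.
In 5 revolutions: L = 5·2πr = 0.560 m.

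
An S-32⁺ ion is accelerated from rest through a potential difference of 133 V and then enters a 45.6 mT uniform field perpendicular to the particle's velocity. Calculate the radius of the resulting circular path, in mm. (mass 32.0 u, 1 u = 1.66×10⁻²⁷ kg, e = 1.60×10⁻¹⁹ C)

r ≈ 206 mm

The kinetic energy gained is K = qV = (1×1.60×10^-19)(133) = 2.13×10^-17 J.
v = √(2K/m) = 2.83×10^4 m/s.
r = mv/(qB) = (5.31×10^-26)(2.83×10^4) / [(1×1.60×10^-19)(0.0456)] = 0.206 m.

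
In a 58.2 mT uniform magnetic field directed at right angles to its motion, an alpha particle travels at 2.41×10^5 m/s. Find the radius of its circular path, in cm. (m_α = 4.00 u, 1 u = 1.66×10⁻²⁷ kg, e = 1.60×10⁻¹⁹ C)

r ≈ 8.59 cm

The magnetic force provides the centripetal force: qvB = mv²/r, so r = mv/(qB).
r = (6.64×10^-27 kg)(2.41×10^5 m/s) / [(2×1.60×10^-19 C)(0.0582 T)] = 0.0859 m.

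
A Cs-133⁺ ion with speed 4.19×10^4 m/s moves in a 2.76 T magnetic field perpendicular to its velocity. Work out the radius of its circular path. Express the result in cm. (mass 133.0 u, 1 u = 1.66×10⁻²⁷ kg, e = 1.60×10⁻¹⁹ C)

The magnetic force provides the centripetal force: qvB = mv²/r, so r = mv/(qB).
r = (2.21×10^-25 kg)(4.19×10^4 m/s) / [(1×1.60×10^-19 C)(2.76 T)] = 0.0209 m.

r ≈ 2.09 cm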